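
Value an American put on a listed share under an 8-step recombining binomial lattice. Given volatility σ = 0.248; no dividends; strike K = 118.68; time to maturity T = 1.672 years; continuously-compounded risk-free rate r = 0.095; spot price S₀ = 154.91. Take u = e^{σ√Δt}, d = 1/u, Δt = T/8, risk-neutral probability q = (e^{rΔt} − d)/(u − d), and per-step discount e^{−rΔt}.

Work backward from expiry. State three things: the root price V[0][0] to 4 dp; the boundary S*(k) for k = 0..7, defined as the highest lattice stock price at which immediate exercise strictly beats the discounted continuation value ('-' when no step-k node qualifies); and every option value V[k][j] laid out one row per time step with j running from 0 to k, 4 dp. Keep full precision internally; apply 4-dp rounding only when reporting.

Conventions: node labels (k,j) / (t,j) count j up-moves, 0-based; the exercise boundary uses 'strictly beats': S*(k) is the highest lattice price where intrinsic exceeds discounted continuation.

Δt=0.20900  u=1.12005  d=0.89281  q=0.55993  discount=0.98034
step 8 (expiry): payoffs max(K−S,0) = 56.1386 40.2205 20.2509 0.0000 0.0000 0.0000 0.0000 0.0000 0.0000
step 7: (k=7,j=0): S=70.0497, K−S=48.6303, hold=46.2971 ⇒ V=48.6303 exercise | (k=7,j=1): S=87.8789, K−S=30.8011, hold=28.4680 ⇒ V=30.8011 exercise | (k=7,j=2): S=110.2459, K−S=8.4341, hold=8.7365 ⇒ V=8.7365 continue | (k=7,j=3): S=138.3058, K−S=0.0000, hold=0.0000 ⇒ V=0.0000 continue | (k=7,j=4): S=173.5076, K−S=0.0000, hold=0.0000 ⇒ V=0.0000 continue | (k=7,j=5): S=217.6689, K−S=0.0000, hold=0.0000 ⇒ V=0.0000 continue | (k=7,j=6): S=273.0703, K−S=0.0000, hold=0.0000 ⇒ V=0.0000 continue | (k=7,j=7): S=342.5724, K−S=0.0000, hold=0.0000 ⇒ V=0.0000 continue  boundary S*=87.8789
step 6: (k=6,j=0): S=78.4595, K−S=40.2205, hold=37.8874 ⇒ V=40.2205 exercise | (k=6,j=1): S=98.4291, K−S=20.2509, hold=18.0838 ⇒ V=20.2509 exercise | (k=6,j=2): S=123.4814, K−S=0.0000, hold=3.7691 ⇒ V=3.7691 continue | (k=6,j=3): S=154.9100, K−S=0.0000, hold=0.0000 ⇒ V=0.0000 continue | (k=6,j=4): S=194.3379, K−S=0.0000, hold=0.0000 ⇒ V=0.0000 continue | (k=6,j=5): S=243.8010, K−S=0.0000, hold=0.0000 ⇒ V=0.0000 continue | (k=6,j=6): S=305.8535, K−S=0.0000, hold=0.0000 ⇒ V=0.0000 continue  boundary S*=98.4291
step 5: (k=5,j=0): S=87.8789, K−S=30.8011, hold=28.4680 ⇒ V=30.8011 exercise | (k=5,j=1): S=110.2459, K−S=8.4341, hold=10.8055 ⇒ V=10.8055 continue | (k=5,j=2): S=138.3058, K−S=0.0000, hold=1.6260 ⇒ V=1.6260 continue | (k=5,j=3): S=173.5076, K−S=0.0000, hold=0.0000 ⇒ V=0.0000 continue | (k=5,j=4): S=217.6689, K−S=0.0000, hold=0.0000 ⇒ V=0.0000 continue | (k=5,j=5): S=273.0703, K−S=0.0000, hold=0.0000 ⇒ V=0.0000 continue  boundary S*=87.8789
step 4: (k=4,j=0): S=98.4291, K−S=20.2509, hold=19.2195 ⇒ V=20.2509 exercise | (k=4,j=1): S=123.4814, K−S=0.0000, hold=5.5542 ⇒ V=5.5542 continue | (k=4,j=2): S=154.9100, K−S=0.0000, hold=0.7015 ⇒ V=0.7015 continue | (k=4,j=3): S=194.3379, K−S=0.0000, hold=0.0000 ⇒ V=0.0000 continue | (k=4,j=4): S=243.8010, K−S=0.0000, hold=0.0000 ⇒ V=0.0000 continue  boundary S*=98.4291
step 3: (k=3,j=0): S=110.2459, K−S=8.4341, hold=11.7854 ⇒ V=11.7854 continue | (k=3,j=1): S=138.3058, K−S=0.0000, hold=2.7812 ⇒ V=2.7812 continue | (k=3,j=2): S=173.5076, K−S=0.0000, hold=0.3026 ⇒ V=0.3026 continue | (k=3,j=3): S=217.6689, K−S=0.0000, hold=0.0000 ⇒ V=0.0000 continue  boundary S*=-
step 2: (k=2,j=0): S=123.4814, K−S=0.0000, hold=6.6111 ⇒ V=6.6111 continue | (k=2,j=1): S=154.9100, K−S=0.0000, hold=1.3660 ⇒ V=1.3660 continue | (k=2,j=2): S=194.3379, K−S=0.0000, hold=0.1306 ⇒ V=0.1306 continue  boundary S*=-
step 1: (k=1,j=0): S=138.3058, K−S=0.0000, hold=3.6020 ⇒ V=3.6020 continue | (k=1,j=1): S=173.5076, K−S=0.0000, hold=0.6610 ⇒ V=0.6610 continue  boundary S*=-
step 0: (k=0,j=0): S=154.9100, K−S=0.0000, hold=1.9168 ⇒ V=1.9168 continue  boundary S*=-

price = 1.9168
boundary = - - - - 98.4291 87.8789 98.4291 87.8789
tree:
1.9168
3.6020 0.6610
6.6111 1.3660 0.1306
11.7854 2.7812 0.3026 0.0000
20.2509 5.5542 0.7015 0.0000 0.0000
30.8011 10.8055 1.6260 0.0000 0.0000 0.0000
40.2205 20.2509 3.7691 0.0000 0.0000 0.0000 0.0000
48.6303 30.8011 8.7365 0.0000 0.0000 0.0000 0.0000 0.0000
56.1386 40.2205 20.2509 0.0000 0.0000 0.0000 0.0000 0.0000 0.0000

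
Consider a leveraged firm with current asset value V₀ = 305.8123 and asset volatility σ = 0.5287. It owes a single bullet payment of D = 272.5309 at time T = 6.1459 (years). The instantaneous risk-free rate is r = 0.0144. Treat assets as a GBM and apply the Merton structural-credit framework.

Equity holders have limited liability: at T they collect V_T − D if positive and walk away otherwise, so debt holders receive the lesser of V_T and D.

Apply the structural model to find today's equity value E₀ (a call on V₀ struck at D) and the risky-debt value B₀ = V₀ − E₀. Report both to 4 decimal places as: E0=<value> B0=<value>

With assets at 305.8123 and a single debt payment of 272.5309 at 6.1459 years:
d₁ = [ln(V₀/D) + (r + σ²/2)T] / (σ√T)
   = [ln(305.8123/272.5309) + (0.0144 + 0.5·0.5287²)·6.1459] / (0.5287·√6.1459)
   = [0.115220 + 0.947463] / 1.310696 = 0.810777
d₂ = d₁ − σ√T = 0.810777 − 1.310696 = -0.499919
N(d₁) = 0.791253,  N(d₂) = 0.308566,  e^(−rT) = 0.915302
E₀ = V₀·N(d₁) − D·e^(−rT)·N(d₂)
   = 305.8123·0.791253 − 272.5309·0.915302·0.308566 = 165.003731
B₀ = V₀ − E₀ = 305.8123 − 165.003731 = 140.808569

E0=165.0037 B0=140.8086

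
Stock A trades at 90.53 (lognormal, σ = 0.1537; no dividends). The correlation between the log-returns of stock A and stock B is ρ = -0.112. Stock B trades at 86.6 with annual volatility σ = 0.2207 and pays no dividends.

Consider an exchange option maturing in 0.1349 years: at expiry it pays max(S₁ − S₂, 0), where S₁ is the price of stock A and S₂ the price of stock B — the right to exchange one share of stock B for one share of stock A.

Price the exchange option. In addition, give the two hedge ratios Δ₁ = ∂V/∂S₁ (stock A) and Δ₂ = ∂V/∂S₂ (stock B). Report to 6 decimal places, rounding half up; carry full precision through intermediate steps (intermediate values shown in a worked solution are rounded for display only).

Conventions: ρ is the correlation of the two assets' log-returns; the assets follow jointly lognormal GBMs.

σ_eff = √(σ₁² + σ₂² − 2ρσ₁σ₂) = √(0.1537² + 0.2207² − 2·-0.112·0.1537·0.2207) = 0.282720
d₁ = (ln(S₁/S₂) + (q₂ − q₁ + σ_eff²/2)T) / (σ_eff√T) = (ln(90.53/86.6) + (0.0 − 0.0 + 0.039965)·0.1349) / 0.103839 = 0.479324
d₂ = d₁ − σ_eff√T = 0.479324 − 0.103839 = 0.375485
N(d₁) = 0.684146,  N(d₂) = 0.646350
V = S₁·e^{−q₁T}·N(d₁) − S₂·e^{−q₂T}·N(d₂) = 61.935740 − 55.973913 = 5.961828
Key observation: pricing in stock B-units makes this a unit-strike call on the ratio S₁/S₂ — the risk-free rate cancels and cannot affect the value.
Δ₁ = e^{−q₁T}·N(d₁) = 0.684146;  Δ₂ = −e^{−q₂T}·N(d₂) = -0.646350

exchange price = 5.961828
Δ1 = 0.684146
Δ2 = -0.646350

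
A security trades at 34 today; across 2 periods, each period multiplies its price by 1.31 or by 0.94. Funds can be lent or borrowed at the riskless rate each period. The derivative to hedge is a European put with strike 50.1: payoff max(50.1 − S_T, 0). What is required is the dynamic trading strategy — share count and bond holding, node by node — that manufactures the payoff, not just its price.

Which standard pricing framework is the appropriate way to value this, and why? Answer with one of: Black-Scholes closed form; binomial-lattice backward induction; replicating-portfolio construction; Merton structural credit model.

framework: replicating-portfolio construction

Key observation: the task asks for the hedge itself — share and bond holdings at every node of the 2-period tree on spot 34 with factors 1.31/0.94 — which is exactly what the replicating-portfolio construction produces.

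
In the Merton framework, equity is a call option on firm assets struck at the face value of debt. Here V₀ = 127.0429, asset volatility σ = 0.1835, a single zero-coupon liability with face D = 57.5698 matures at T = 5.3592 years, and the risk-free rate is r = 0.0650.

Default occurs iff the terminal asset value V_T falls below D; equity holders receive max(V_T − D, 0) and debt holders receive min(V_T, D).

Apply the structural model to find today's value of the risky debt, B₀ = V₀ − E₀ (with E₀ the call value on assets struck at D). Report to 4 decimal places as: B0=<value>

B0=40.6023

Equity is a call on the firm's assets struck at D = 57.5698:
d₁ = [ln(V₀/D) + (r + σ²/2)T] / (σ√T)
   = [ln(127.0429/57.5698) + (0.0650 + 0.5·0.1835²)·5.3592] / (0.1835·√5.3592)
   = [0.791527 + 0.438576] / 0.424802 = 2.895712
d₂ = d₁ − σ√T = 2.895712 − 0.424802 = 2.470911
N(d₁) = 0.998109,  N(d₂) = 0.993262,  e^(−rT) = 0.705853
E₀ = V₀·N(d₁) − D·e^(−rT)·N(d₂)
   = 127.0429·0.998109 − 57.5698·0.705853·0.993262 = 86.440595
B₀ = V₀ − E₀ = 127.0429 − 86.440595 = 40.602305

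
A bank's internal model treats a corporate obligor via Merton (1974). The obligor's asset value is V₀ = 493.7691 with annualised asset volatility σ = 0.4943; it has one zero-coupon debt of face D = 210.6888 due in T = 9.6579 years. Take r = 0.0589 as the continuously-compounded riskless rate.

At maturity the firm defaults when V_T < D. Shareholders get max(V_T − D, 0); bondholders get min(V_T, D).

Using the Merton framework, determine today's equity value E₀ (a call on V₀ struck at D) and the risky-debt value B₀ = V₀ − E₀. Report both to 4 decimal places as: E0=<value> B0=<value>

E0=404.3595 B0=89.4096

Work the structural quantities from V₀ = 493.7691 against face 210.6888:
d₁ = [ln(V₀/D) + (r + σ²/2)T] / (σ√T)
   = [ln(493.7691/210.6888) + (0.0589 + 0.5·0.4943²)·9.6579] / (0.4943·√9.6579)
   = [0.851686 + 1.748720] / 1.536144 = 1.692814
d₂ = d₁ − σ√T = 1.692814 − 1.536144 = 0.156669
N(d₁) = 0.954755,  N(d₂) = 0.562247,  e^(−rT) = 0.566176
E₀ = V₀·N(d₁) − D·e^(−rT)·N(d₂)
   = 493.7691·0.954755 − 210.6888·0.566176·0.562247 = 404.359518
B₀ = V₀ − E₀ = 493.7691 − 404.359518 = 89.409582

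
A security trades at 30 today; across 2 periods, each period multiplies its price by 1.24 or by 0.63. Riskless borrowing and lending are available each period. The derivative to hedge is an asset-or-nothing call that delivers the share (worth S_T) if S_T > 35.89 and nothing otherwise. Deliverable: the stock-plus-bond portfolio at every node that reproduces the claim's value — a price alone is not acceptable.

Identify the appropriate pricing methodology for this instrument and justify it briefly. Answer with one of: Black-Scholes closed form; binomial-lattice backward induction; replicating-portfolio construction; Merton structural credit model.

Key observation: a price alone would not answer the question — the per-node share/bond construction on the spot-30, 1.24/0.63 tree is required, and only the replicating-portfolio method yields it.

framework: replicating-portfolio construction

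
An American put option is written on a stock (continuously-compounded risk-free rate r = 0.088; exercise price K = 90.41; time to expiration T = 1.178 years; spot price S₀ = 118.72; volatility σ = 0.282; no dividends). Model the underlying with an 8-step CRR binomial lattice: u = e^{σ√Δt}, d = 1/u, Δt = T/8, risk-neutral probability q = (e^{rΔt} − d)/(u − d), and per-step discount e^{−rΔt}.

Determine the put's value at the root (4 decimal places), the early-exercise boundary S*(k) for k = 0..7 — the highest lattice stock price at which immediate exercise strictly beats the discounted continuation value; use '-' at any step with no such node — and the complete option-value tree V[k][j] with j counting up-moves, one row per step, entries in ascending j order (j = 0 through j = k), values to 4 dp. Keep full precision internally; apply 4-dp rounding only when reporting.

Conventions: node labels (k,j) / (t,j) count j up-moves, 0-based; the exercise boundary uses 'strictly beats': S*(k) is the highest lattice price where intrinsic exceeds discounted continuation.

price = 1.7095
boundary = - - - - - 69.1105 77.0087 69.1105
tree:
1.7095
3.0053 0.6165
5.1607 1.1911 0.1284
8.6099 2.2664 0.2786 0.0000
13.8549 4.2272 0.6046 0.0000 0.0000
21.2995 7.6742 1.3118 0.0000 0.0000 0.0000
28.3877 13.4013 2.8465 0.0000 0.0000 0.0000 0.0000
34.7489 21.2995 6.1763 0.0000 0.0000 0.0000 0.0000 0.0000
40.4577 28.3877 13.4013 0.0000 0.0000 0.0000 0.0000 0.0000 0.0000

params: Δt=0.14725 u=1.11428 d=0.89744 q=0.53312 e^(-rΔt)=0.98713
t_8 payoffs: 40.4577 28.3877 13.4013 0.0000 0.0000 0.0000 0.0000 0.0000 0.0000
t_7: node(7,0) S=55.6611 payoff=34.7489 vs cont=33.5849 → 34.7489 [stop]  node(7,1) S=69.1105 payoff=21.2995 vs cont=20.1356 → 21.2995 [stop]  node(7,2) S=85.8096 payoff=4.6004 vs cont=6.1763 → 6.1763 [wait]  node(7,3) S=106.5437 payoff=0.0000 vs cont=0.0000 → 0.0000 [wait]  node(7,4) S=132.2878 payoff=0.0000 vs cont=0.0000 → 0.0000 [wait]  node(7,5) S=164.2525 payoff=0.0000 vs cont=0.0000 → 0.0000 [wait]  node(7,6) S=203.9407 payoff=0.0000 vs cont=0.0000 → 0.0000 [wait]  node(7,7) S=253.2188 payoff=0.0000 vs cont=0.0000 → 0.0000 [wait]  ⇒ S*(7)=69.1105
t_6: node(6,0) S=62.0223 payoff=28.3877 vs cont=27.2237 → 28.3877 [stop]  node(6,1) S=77.0087 payoff=13.4013 vs cont=13.0666 → 13.4013 [stop]  node(6,2) S=95.6163 payoff=0.0000 vs cont=2.8465 → 2.8465 [wait]  node(6,3) S=118.7200 payoff=0.0000 vs cont=0.0000 → 0.0000 [wait]  node(6,4) S=147.4063 payoff=0.0000 vs cont=0.0000 → 0.0000 [wait]  node(6,5) S=183.0240 payoff=0.0000 vs cont=0.0000 → 0.0000 [wait]  node(6,6) S=227.2480 payoff=0.0000 vs cont=0.0000 → 0.0000 [wait]  ⇒ S*(6)=77.0087
t_5: node(5,0) S=69.1105 payoff=21.2995 vs cont=20.1356 → 21.2995 [stop]  node(5,1) S=85.8096 payoff=4.6004 vs cont=7.6742 → 7.6742 [wait]  node(5,2) S=106.5437 payoff=0.0000 vs cont=1.3118 → 1.3118 [wait]  node(5,3) S=132.2878 payoff=0.0000 vs cont=0.0000 → 0.0000 [wait]  node(5,4) S=164.2525 payoff=0.0000 vs cont=0.0000 → 0.0000 [wait]  node(5,5) S=203.9407 payoff=0.0000 vs cont=0.0000 → 0.0000 [wait]  ⇒ S*(5)=69.1105
t_4: node(4,0) S=77.0087 payoff=13.4013 vs cont=13.8549 → 13.8549 [wait]  node(4,1) S=95.6163 payoff=0.0000 vs cont=4.2272 → 4.2272 [wait]  node(4,2) S=118.7200 payoff=0.0000 vs cont=0.6046 → 0.6046 [wait]  node(4,3) S=147.4063 payoff=0.0000 vs cont=0.0000 → 0.0000 [wait]  node(4,4) S=183.0240 payoff=0.0000 vs cont=0.0000 → 0.0000 [wait]  ⇒ S*(4)=-
t_3: node(3,0) S=85.8096 payoff=4.6004 vs cont=8.6099 → 8.6099 [wait]  node(3,1) S=106.5437 payoff=0.0000 vs cont=2.2664 → 2.2664 [wait]  node(3,2) S=132.2878 payoff=0.0000 vs cont=0.2786 → 0.2786 [wait]  node(3,3) S=164.2525 payoff=0.0000 vs cont=0.0000 → 0.0000 [wait]  ⇒ S*(3)=-
t_2: node(2,0) S=95.6163 payoff=0.0000 vs cont=5.1607 → 5.1607 [wait]  node(2,1) S=118.7200 payoff=0.0000 vs cont=1.1911 → 1.1911 [wait]  node(2,2) S=147.4063 payoff=0.0000 vs cont=0.1284 → 0.1284 [wait]  ⇒ S*(2)=-
t_1: node(1,0) S=106.5437 payoff=0.0000 vs cont=3.0053 → 3.0053 [wait]  node(1,1) S=132.2878 payoff=0.0000 vs cont=0.6165 → 0.6165 [wait]  ⇒ S*(1)=-
t_0: node(0,0) S=118.7200 payoff=0.0000 vs cont=1.7095 → 1.7095 [wait]  ⇒ S*(0)=-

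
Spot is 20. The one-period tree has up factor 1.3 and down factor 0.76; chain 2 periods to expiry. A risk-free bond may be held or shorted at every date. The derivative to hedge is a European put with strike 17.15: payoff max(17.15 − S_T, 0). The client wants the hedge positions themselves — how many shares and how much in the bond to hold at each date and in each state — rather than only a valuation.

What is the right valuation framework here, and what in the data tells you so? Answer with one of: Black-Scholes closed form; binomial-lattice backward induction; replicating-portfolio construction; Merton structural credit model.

framework: replicating-portfolio construction

Key observation: what is demanded is not a single number but the (Δ, B) position at each node of the 1.3/0.76 tree starting at 20; constructing those positions is the replicating-portfolio method.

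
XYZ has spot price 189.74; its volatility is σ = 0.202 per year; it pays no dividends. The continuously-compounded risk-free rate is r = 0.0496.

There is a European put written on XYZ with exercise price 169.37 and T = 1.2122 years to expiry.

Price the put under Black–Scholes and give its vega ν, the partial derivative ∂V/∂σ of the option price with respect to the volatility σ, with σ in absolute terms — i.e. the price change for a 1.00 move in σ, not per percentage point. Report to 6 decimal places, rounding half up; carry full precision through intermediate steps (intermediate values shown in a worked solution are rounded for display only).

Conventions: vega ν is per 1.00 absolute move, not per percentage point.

price = 4.791082
ν = 55.976406

σ√T = 0.202·√1.2122 = 0.222402
d₁ = (ln(S/K) + (r+σ²/2)T) / (σ√T) = (ln(189.74/169.37) + (0.0496+0.202²/2)·1.2122) / 0.222402 = (0.113569 + 0.084856) / 0.222402 = 0.892193
d₂ = d₁ − σ√T = 0.892193 − 0.222402 = 0.669791
e^{−rT} = 0.941647
N(−d₁) = 0.186145,  N(−d₂) = 0.251495
Put price V = K·e^{−rT}·N(−d₂) − S·N(−d₁) = 40.110176 − 35.319095 = 4.791082
φ(d₁) = (1/√(2π))·e^{−d₁²/2} = 0.267953
ν = S·φ(d₁)·√T = 55.976406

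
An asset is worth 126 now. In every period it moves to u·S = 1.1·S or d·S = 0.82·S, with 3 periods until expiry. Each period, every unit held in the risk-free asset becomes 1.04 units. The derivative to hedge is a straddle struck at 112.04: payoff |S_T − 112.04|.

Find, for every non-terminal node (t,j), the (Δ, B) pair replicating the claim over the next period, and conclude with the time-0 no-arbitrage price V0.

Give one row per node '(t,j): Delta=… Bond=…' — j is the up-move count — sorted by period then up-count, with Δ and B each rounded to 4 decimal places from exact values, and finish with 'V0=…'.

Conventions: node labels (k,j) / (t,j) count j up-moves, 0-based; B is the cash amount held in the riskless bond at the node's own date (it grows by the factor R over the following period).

(0,0): Delta=0.6103 Bond=-46.1301
(1,0): Delta=-0.3222 Bond=48.3713
(1,1): Delta=0.7999 Bond=-74.2516
(2,0): Delta=-1.0000 Bond=107.7308
(2,1): Delta=-0.1844 Bond=34.6449
(2,2): Delta=1.0000 Bond=-107.7308
V0=30.7682

Risk-neutral probability p* = (R−d)/(u−d) = (1.04−0.82)/(1.1−0.82) = 0.7857.
Terminal payoffs: V(3,0)=42.5676, V(3,1)=18.8454, V(3,2)=12.9772, V(3,3)=55.6660
Node (2,0) S=84.7224: V=(p*·18.8454+(1−p*)·42.5676)/1.04=23.0084; Δ=(18.8454−42.5676)/(93.1946−69.4724)=-1.0000; B=V−Δ·S=107.7308
Node (2,1) S=113.6520: V=(p*·12.9772+(1−p*)·18.8454)/1.04=13.6872; Δ=(12.9772−18.8454)/(125.0172−93.1946)=-0.1844; B=V−Δ·S=34.6449
Node (2,2) S=152.4600: V=(p*·55.6660+(1−p*)·12.9772)/1.04=44.7292; Δ=(55.6660−12.9772)/(167.7060−125.0172)=1.0000; B=V−Δ·S=-107.7308
Node (1,0) S=103.3200: V=(p*·13.6872+(1−p*)·23.0084)/1.04=15.0813; Δ=(13.6872−23.0084)/(113.6520−84.7224)=-0.3222; B=V−Δ·S=48.3713
Node (1,1) S=138.6000: V=(p*·44.7292+(1−p*)·13.6872)/1.04=36.6128; Δ=(44.7292−13.6872)/(152.4600−113.6520)=0.7999; B=V−Δ·S=-74.2516
Node (0,0) S=126.0000: V=(p*·36.6128+(1−p*)·15.0813)/1.04=30.7682; Δ=(36.6128−15.0813)/(138.6000−103.3200)=0.6103; B=V−Δ·S=-46.1301
Sanity check at the root: Δ(0,0)·S0 + B(0,0) reproduces V0 = 30.7682.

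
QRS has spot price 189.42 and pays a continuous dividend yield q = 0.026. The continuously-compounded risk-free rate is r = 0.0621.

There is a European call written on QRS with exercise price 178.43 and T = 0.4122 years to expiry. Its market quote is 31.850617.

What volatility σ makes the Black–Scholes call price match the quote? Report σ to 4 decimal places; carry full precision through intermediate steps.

sigma = 0.5328

At σ = 0.5328 the Black–Scholes value reproduces the quote:
σ√T = 0.5328·√0.4122 = 0.342073
d₁ = (ln(S/K) + (r−q+σ²/2)T) / (σ√T) = (ln(189.42/178.43) + (0.0621−0.026+0.5328²/2)·0.4122) / 0.342073 = (0.059770 + 0.073387) / 0.342073 = 0.389267
d₂ = d₁ − σ√T = 0.389267 − 0.342073 = 0.047195
e^{−rT} = 0.974727
e^{−qT} = 0.989340
N(d₁) = 0.651461,  N(d₂) = 0.518821
V = S·e^{−qT}·N(d₁) − K·e^{−rT}·N(d₂) = 122.084261 − 90.233644 = 31.850617 (equal to the quote); since ∂V/∂σ > 0 for all σ, the implied volatility is unique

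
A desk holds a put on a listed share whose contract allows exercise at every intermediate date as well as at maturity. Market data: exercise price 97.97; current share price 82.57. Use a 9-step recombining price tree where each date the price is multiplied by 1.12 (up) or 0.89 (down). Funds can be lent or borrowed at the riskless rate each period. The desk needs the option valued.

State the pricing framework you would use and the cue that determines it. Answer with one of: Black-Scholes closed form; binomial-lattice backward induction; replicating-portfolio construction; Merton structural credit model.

framework: binomial-lattice backward induction

Key observation: the put (strike 97.97 on spot 82.57) is American-style on a 9-step discrete price model, so the early-exercise decision at every node requires stepwise backward valuation — a closed form cannot price the exercise right.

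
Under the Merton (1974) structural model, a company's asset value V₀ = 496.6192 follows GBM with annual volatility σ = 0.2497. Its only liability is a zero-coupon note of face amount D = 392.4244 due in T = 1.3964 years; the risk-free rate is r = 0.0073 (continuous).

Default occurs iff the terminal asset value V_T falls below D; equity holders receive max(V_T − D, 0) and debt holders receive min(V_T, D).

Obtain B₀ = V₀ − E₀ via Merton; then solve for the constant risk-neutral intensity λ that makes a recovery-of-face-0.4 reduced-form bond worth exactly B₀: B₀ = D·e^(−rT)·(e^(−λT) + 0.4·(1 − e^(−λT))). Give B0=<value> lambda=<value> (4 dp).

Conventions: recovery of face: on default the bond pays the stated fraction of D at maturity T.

B0=373.8363 lambda=0.0464

Equity is a call on the firm's assets struck at D = 392.4244:
d₁ = [ln(V₀/D) + (r + σ²/2)T] / (σ√T)
   = [ln(496.6192/392.4244) + (0.0073 + 0.5·0.2497²)·1.3964] / (0.2497·√1.3964)
   = [0.235480 + 0.053727] / 0.295069 = 0.980131
d₂ = d₁ − σ√T = 0.980131 − 0.295069 = 0.685062
N(d₁) = 0.836489,  N(d₂) = 0.753348,  e^(−rT) = 0.989858
E₀ = V₀·N(d₁) − D·e^(−rT)·N(d₂)
   = 496.6192·0.836489 − 392.4244·0.989858·0.753348 = 122.782924
B₀ = V₀ − E₀ = 496.6192 − 122.782924 = 373.836276
e^(−λT) = (B₀·e^(rT)/D − 0.4)/(1 − 0.4) = (373.8363·1.010246/392.4244 − 0.4)/0.6 = 0.93732199
λ = −ln(0.93732199)/1.3964 = 0.046354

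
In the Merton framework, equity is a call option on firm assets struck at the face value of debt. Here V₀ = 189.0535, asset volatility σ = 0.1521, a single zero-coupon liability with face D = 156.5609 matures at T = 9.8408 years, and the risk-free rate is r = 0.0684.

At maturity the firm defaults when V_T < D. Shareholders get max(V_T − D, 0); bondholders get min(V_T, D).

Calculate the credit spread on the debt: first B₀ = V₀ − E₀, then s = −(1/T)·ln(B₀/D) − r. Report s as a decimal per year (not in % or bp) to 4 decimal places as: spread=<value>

Equity is a call on the firm's assets struck at D = 156.5609:
d₁ = [ln(V₀/D) + (r + σ²/2)T] / (σ√T)
   = [ln(189.0535/156.5609) + (0.0684 + 0.5·0.1521²)·9.8408] / (0.1521·√9.8408)
   = [0.188585 + 0.786941] / 0.477138 = 2.044535
d₂ = d₁ − σ√T = 2.044535 − 0.477138 = 1.567397
N(d₁) = 0.979550,  N(d₂) = 0.941489,  e^(−rT) = 0.510119
E₀ = V₀·N(d₁) − D·e^(−rT)·N(d₂)
   = 189.0535·0.979550 − 156.5609·0.510119·0.941489 = 109.995522
B₀ = V₀ − E₀ = 189.0535 − 109.995522 = 79.057978
spread = −(1/T)·ln(B₀/D) − r = −(1/9.8408)·ln(79.057978/156.5609) − 0.0684 = 0.00103171

spread=0.0010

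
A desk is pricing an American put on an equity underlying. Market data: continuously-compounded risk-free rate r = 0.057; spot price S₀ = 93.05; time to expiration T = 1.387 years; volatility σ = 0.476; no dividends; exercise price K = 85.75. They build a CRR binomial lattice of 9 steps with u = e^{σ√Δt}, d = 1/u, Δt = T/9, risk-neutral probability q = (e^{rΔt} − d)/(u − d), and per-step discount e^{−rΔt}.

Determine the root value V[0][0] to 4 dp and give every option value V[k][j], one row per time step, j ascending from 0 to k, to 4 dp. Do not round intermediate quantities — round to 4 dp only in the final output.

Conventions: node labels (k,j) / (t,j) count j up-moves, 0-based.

Δt=0.15411  u=1.20546  d=0.82956  q=0.47689  discount=0.99125
step 9 (expiry): payoffs max(K−S,0) = 68.4386 60.5941 49.1949 32.6303 8.5597 0.0000 0.0000 0.0000 0.0000 0.0000
k=8: (k=8,j=0): S=20.8683, K−S=64.8817, hold=64.1318 ⇒ V=64.8817 exercise | (k=8,j=1): S=30.3245, K−S=55.4255, hold=54.6755 ⇒ V=55.4255 exercise | (k=8,j=2): S=44.0658, K−S=41.6842, hold=40.9342 ⇒ V=41.6842 exercise | (k=8,j=3): S=64.0338, K−S=21.7162, hold=20.9663 ⇒ V=21.7162 exercise | (k=8,j=4): S=93.0500, K−S=0.0000, hold=4.4385 ⇒ V=4.4385 continue | (k=8,j=5): S=135.2146, K−S=0.0000, hold=0.0000 ⇒ V=0.0000 continue | (k=8,j=6): S=196.4858, K−S=0.0000, hold=0.0000 ⇒ V=0.0000 continue | (k=8,j=7): S=285.5213, K−S=0.0000, hold=0.0000 ⇒ V=0.0000 continue | (k=8,j=8): S=414.9023, K−S=0.0000, hold=0.0000 ⇒ V=0.0000 continue
k=7: (k=7,j=0): S=25.1559, K−S=60.5941, hold=59.8441 ⇒ V=60.5941 exercise | (k=7,j=1): S=36.5551, K−S=49.1949, hold=48.4449 ⇒ V=49.1949 exercise | (k=7,j=2): S=53.1197, K−S=32.6303, hold=31.8804 ⇒ V=32.6303 exercise | (k=7,j=3): S=77.1903, K−S=8.5597, hold=13.3588 ⇒ V=13.3588 continue | (k=7,j=4): S=112.1683, K−S=0.0000, hold=2.3015 ⇒ V=2.3015 continue | (k=7,j=5): S=162.9962, K−S=0.0000, hold=0.0000 ⇒ V=0.0000 continue | (k=7,j=6): S=236.8562, K−S=0.0000, hold=0.0000 ⇒ V=0.0000 continue | (k=7,j=7): S=344.1852, K−S=0.0000, hold=0.0000 ⇒ V=0.0000 continue
k=6: (k=6,j=0): S=30.3245, K−S=55.4255, hold=54.6755 ⇒ V=55.4255 exercise | (k=6,j=1): S=44.0658, K−S=41.6842, hold=40.9342 ⇒ V=41.6842 exercise | (k=6,j=2): S=64.0338, K−S=21.7162, hold=23.2349 ⇒ V=23.2349 continue | (k=6,j=3): S=93.0500, K−S=0.0000, hold=8.0149 ⇒ V=8.0149 continue | (k=6,j=4): S=135.2146, K−S=0.0000, hold=1.1934 ⇒ V=1.1934 continue | (k=6,j=5): S=196.4858, K−S=0.0000, hold=0.0000 ⇒ V=0.0000 continue | (k=6,j=6): S=285.5213, K−S=0.0000, hold=0.0000 ⇒ V=0.0000 continue
k=5: (k=5,j=0): S=36.5551, K−S=49.1949, hold=48.4449 ⇒ V=49.1949 exercise | (k=5,j=1): S=53.1197, K−S=32.6303, hold=32.5983 ⇒ V=32.6303 exercise | (k=5,j=2): S=77.1903, K−S=8.5597, hold=15.8369 ⇒ V=15.8369 continue | (k=5,j=3): S=112.1683, K−S=0.0000, hold=4.7202 ⇒ V=4.7202 continue | (k=5,j=4): S=162.9962, K−S=0.0000, hold=0.6188 ⇒ V=0.6188 continue | (k=5,j=5): S=236.8562, K−S=0.0000, hold=0.0000 ⇒ V=0.0000 continue
k=4: (k=4,j=0): S=44.0658, K−S=41.6842, hold=40.9342 ⇒ V=41.6842 exercise | (k=4,j=1): S=64.0338, K−S=21.7162, hold=24.4064 ⇒ V=24.4064 continue | (k=4,j=2): S=93.0500, K−S=0.0000, hold=10.4433 ⇒ V=10.4433 continue | (k=4,j=3): S=135.2146, K−S=0.0000, hold=2.7401 ⇒ V=2.7401 continue | (k=4,j=4): S=196.4858, K−S=0.0000, hold=0.3209 ⇒ V=0.3209 continue
k=3: (k=3,j=0): S=53.1197, K−S=32.6303, hold=33.1521 ⇒ V=33.1521 continue | (k=3,j=1): S=77.1903, K−S=8.5597, hold=17.5923 ⇒ V=17.5923 continue | (k=3,j=2): S=112.1683, K−S=0.0000, hold=6.7105 ⇒ V=6.7105 continue | (k=3,j=3): S=162.9962, K−S=0.0000, hold=1.5725 ⇒ V=1.5725 continue
k=2: (k=2,j=0): S=64.0338, K−S=21.7162, hold=25.5067 ⇒ V=25.5067 continue | (k=2,j=1): S=93.0500, K−S=0.0000, hold=12.2944 ⇒ V=12.2944 continue | (k=2,j=2): S=135.2146, K−S=0.0000, hold=4.2230 ⇒ V=4.2230 continue
k=1: (k=1,j=0): S=77.1903, K−S=8.5597, hold=19.0379 ⇒ V=19.0379 continue | (k=1,j=1): S=112.1683, K−S=0.0000, hold=8.3713 ⇒ V=8.3713 continue
k=0: (k=0,j=0): S=93.0500, K−S=0.0000, hold=13.8291 ⇒ V=13.8291 continue

price = 13.8291
tree:
13.8291
19.0379 8.3713
25.5067 12.2944 4.2230
33.1521 17.5923 6.7105 1.5725
41.6842 24.4064 10.4433 2.7401 0.3209
49.1949 32.6303 15.8369 4.7202 0.6188 0.0000
55.4255 41.6842 23.2349 8.0149 1.1934 0.0000 0.0000
60.5941 49.1949 32.6303 13.3588 2.3015 0.0000 0.0000 0.0000
64.8817 55.4255 41.6842 21.7162 4.4385 0.0000 0.0000 0.0000 0.0000
68.4386 60.5941 49.1949 32.6303 8.5597 0.0000 0.0000 0.0000 0.0000 0.0000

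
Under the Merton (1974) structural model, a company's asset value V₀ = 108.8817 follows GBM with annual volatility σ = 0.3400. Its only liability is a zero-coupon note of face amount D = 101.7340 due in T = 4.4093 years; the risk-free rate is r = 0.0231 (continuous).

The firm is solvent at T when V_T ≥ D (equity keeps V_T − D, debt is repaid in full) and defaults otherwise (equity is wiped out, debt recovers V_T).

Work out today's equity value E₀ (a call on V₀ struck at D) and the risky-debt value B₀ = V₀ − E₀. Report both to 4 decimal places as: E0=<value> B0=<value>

With assets at 108.8817 and a single debt payment of 101.7340 at 4.4093 years:
d₁ = [ln(V₀/D) + (r + σ²/2)T] / (σ√T)
   = [ln(108.8817/101.7340) + (0.0231 + 0.5·0.3400²)·4.4093] / (0.3400·√4.4093)
   = [0.067900 + 0.356712] / 0.713943 = 0.594743
d₂ = d₁ − σ√T = 0.594743 − 0.713943 = -0.119200
N(d₁) = 0.723992,  N(d₂) = 0.452558,  e^(−rT) = 0.903161
E₀ = V₀·N(d₁) − D·e^(−rT)·N(d₂)
   = 108.8817·0.723992 − 101.7340·0.903161·0.452558 = 37.247489
B₀ = V₀ − E₀ = 108.8817 − 37.247489 = 71.634211

E0=37.2475 B0=71.6342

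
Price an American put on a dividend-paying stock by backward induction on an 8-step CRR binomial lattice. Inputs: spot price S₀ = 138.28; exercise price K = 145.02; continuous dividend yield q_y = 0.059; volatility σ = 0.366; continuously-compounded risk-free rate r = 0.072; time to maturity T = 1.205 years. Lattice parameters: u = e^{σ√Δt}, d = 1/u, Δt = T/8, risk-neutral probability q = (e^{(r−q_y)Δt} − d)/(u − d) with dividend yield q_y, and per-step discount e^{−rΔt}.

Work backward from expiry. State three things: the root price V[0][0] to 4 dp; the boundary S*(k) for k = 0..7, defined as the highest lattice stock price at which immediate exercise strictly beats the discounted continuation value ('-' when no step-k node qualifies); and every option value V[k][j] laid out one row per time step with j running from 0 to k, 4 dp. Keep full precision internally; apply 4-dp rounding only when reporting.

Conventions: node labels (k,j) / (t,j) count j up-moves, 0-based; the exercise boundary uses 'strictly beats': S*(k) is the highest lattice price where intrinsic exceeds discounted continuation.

Δt=0.15063, u=1.15263, d=0.86758, q=0.47142, disc=e^(-rΔt)=0.98921
k=8 terminal: V=max(K-S,0) → 100.6346 86.0515 66.6771 40.9370 6.7400 0.0000 0.0000 0.0000 0.0000
k=7: j=0 S=51.1600 intr=93.8600 cont=92.7484 V=93.8600[EX]; j=1 S=67.9689 intr=77.0511 cont=76.0883 V=77.0511[EX]; j=2 S=90.3004 intr=54.7196 cont=53.9543 V=54.7196[EX]; j=3 S=119.9691 intr=25.0509 cont=24.5481 V=25.0509[EX]; j=4 S=159.3857 intr=0.0000 cont=3.5242 V=3.5242[hold]; j=5 S=211.7527 intr=0.0000 cont=0.0000 V=0.0000[hold]; j=6 S=281.3253 intr=0.0000 cont=0.0000 V=0.0000[hold]; j=7 S=373.7563 intr=0.0000 cont=0.0000 V=0.0000[hold]  S*(7)=119.9691
k=6: j=0 S=58.9685 intr=86.0515 cont=85.0090 V=86.0515[EX]; j=1 S=78.3429 intr=66.6771 cont=65.8060 V=66.6771[EX]; j=2 S=104.0830 intr=40.9370 cont=40.2937 V=40.9370[EX]; j=3 S=138.2800 intr=6.7400 cont=14.7419 V=14.7419[hold]; j=4 S=183.7127 intr=0.0000 cont=1.8427 V=1.8427[hold]; j=5 S=244.0725 intr=0.0000 cont=0.0000 V=0.0000[hold]; j=6 S=324.2639 intr=0.0000 cont=0.0000 V=0.0000[hold]  S*(6)=104.0830
k=5: j=0 S=67.9689 intr=77.0511 cont=76.0883 V=77.0511[EX]; j=1 S=90.3004 intr=54.7196 cont=53.9543 V=54.7196[EX]; j=2 S=119.9691 intr=25.0509 cont=28.2797 V=28.2797[hold]; j=3 S=159.3857 intr=0.0000 cont=8.5675 V=8.5675[hold]; j=4 S=211.7527 intr=0.0000 cont=0.9635 V=0.9635[hold]; j=5 S=281.3253 intr=0.0000 cont=0.0000 V=0.0000[hold]  S*(5)=90.3004
k=4: j=0 S=78.3429 intr=66.6771 cont=65.8060 V=66.6771[EX]; j=1 S=104.0830 intr=40.9370 cont=41.7994 V=41.7994[hold]; j=2 S=138.2800 intr=6.7400 cont=18.7821 V=18.7821[hold]; j=3 S=183.7127 intr=0.0000 cont=4.9290 V=4.9290[hold]; j=4 S=244.0725 intr=0.0000 cont=0.5038 V=0.5038[hold]  S*(4)=78.3429
k=3: j=0 S=90.3004 intr=54.7196 cont=54.3564 V=54.7196[EX]; j=1 S=119.9691 intr=25.0509 cont=30.6146 V=30.6146[hold]; j=2 S=159.3857 intr=0.0000 cont=12.1193 V=12.1193[hold]; j=3 S=211.7527 intr=0.0000 cont=2.8122 V=2.8122[hold]  S*(3)=90.3004
k=2: j=0 S=104.0830 intr=40.9370 cont=42.8883 V=42.8883[hold]; j=1 S=138.2800 intr=6.7400 cont=21.6593 V=21.6593[hold]; j=2 S=183.7127 intr=0.0000 cont=7.6483 V=7.6483[hold]  S*(2)=-
k=1: j=0 S=119.9691 intr=25.0509 cont=32.5258 V=32.5258[hold]; j=1 S=159.3857 intr=0.0000 cont=14.8918 V=14.8918[hold]  S*(1)=-
k=0: j=0 S=138.2800 intr=6.7400 cont=23.9515 V=23.9515[hold]  S*(0)=-

price = 23.9515
boundary = - - - 90.3004 78.3429 90.3004 104.0830 119.9691
tree:
23.9515
32.5258 14.8918
42.8883 21.6593 7.6483
54.7196 30.6146 12.1193 2.8122
66.6771 41.7994 18.7821 4.9290 0.5038
77.0511 54.7196 28.2797 8.5675 0.9635 0.0000
86.0515 66.6771 40.9370 14.7419 1.8427 0.0000 0.0000
93.8600 77.0511 54.7196 25.0509 3.5242 0.0000 0.0000 0.0000
100.6346 86.0515 66.6771 40.9370 6.7400 0.0000 0.0000 0.0000 0.0000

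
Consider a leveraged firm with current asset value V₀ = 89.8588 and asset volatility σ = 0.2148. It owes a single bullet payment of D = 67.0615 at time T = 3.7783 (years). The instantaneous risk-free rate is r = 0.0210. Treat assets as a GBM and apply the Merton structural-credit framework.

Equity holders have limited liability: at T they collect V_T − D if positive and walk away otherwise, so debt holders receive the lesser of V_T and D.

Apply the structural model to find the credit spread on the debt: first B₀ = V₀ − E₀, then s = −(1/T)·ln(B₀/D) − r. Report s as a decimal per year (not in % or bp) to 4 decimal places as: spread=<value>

With assets at 89.8588 and a single debt payment of 67.0615 at 3.7783 years:
d₁ = [ln(V₀/D) + (r + σ²/2)T] / (σ√T)
   = [ln(89.8588/67.0615) + (0.0210 + 0.5·0.2148²)·3.7783] / (0.2148·√3.7783)
   = [0.292629 + 0.166508] / 0.417525 = 1.099664
d₂ = d₁ − σ√T = 1.099664 − 0.417525 = 0.682139
N(d₁) = 0.864261,  N(d₂) = 0.752425,  e^(−rT) = 0.923722
E₀ = V₀·N(d₁) − D·e^(−rT)·N(d₂)
   = 89.8588·0.864261 − 67.0615·0.923722·0.752425 = 31.051617
B₀ = V₀ − E₀ = 89.8588 − 31.051617 = 58.807183
spread = −(1/T)·ln(B₀/D) − r = −(1/3.7783)·ln(58.807183/67.0615) − 0.0210 = 0.01376328

spread=0.0138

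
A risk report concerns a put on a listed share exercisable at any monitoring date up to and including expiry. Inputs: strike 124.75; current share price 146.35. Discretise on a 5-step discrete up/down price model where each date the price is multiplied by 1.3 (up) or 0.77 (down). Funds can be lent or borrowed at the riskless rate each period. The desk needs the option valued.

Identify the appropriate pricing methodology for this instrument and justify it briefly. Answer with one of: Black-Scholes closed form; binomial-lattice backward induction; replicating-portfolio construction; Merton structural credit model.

framework: binomial-lattice backward induction

Key observation: early exercise of the strike-124.75 put must be checked at each of the 5 dates (spot 146.35), which forces a node-by-node comparison of intrinsic and continuation value backward from expiry.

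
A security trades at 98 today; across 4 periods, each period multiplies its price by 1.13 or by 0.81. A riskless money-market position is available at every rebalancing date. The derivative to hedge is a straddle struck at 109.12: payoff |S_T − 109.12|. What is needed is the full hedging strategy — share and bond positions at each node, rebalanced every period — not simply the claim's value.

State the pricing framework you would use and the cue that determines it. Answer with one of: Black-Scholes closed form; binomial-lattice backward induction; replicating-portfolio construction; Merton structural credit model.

Key observation: a price alone would not answer the question — the per-node share/bond construction on the spot-98, 1.13/0.81 tree is required, and only the replicating-portfolio method yields it.

framework: replicating-portfolio construction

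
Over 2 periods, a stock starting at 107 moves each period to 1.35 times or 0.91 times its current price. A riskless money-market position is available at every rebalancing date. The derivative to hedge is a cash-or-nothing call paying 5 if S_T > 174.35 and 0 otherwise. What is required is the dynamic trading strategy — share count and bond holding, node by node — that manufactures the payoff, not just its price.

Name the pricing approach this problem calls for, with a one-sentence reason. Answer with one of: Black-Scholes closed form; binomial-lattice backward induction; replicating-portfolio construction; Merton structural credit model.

framework: replicating-portfolio construction

Key observation: what is demanded is not a single number but the (Δ, B) position at each node of the 1.35/0.91 tree starting at 107; constructing those positions is the replicating-portfolio method.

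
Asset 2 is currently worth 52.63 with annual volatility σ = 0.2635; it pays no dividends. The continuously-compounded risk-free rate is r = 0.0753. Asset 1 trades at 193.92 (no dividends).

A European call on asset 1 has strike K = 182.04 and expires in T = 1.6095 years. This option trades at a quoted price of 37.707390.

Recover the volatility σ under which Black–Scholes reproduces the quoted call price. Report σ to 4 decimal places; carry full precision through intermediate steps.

sigma = 0.1843

At σ = 0.1843 the Black–Scholes value reproduces the quote:
σ√T = 0.1843·√1.6095 = 0.233814
d₁ = (ln(S/K) + (r+σ²/2)T) / (σ√T) = (ln(193.92/182.04) + (0.0753+0.1843²/2)·1.6095) / 0.233814 = (0.063219 + 0.148530) / 0.233814 = 0.905630
d₂ = d₁ − σ√T = 0.905630 − 0.233814 = 0.671816
e^{−rT} = 0.885861
N(d₁) = 0.817434,  N(d₂) = 0.749150
V = S·N(d₁) − K·e^{−rT}·N(d₂) = 158.516832 − 120.809442 = 37.707390 (equal to the quote); since ∂V/∂σ > 0 for all σ, the implied volatility is unique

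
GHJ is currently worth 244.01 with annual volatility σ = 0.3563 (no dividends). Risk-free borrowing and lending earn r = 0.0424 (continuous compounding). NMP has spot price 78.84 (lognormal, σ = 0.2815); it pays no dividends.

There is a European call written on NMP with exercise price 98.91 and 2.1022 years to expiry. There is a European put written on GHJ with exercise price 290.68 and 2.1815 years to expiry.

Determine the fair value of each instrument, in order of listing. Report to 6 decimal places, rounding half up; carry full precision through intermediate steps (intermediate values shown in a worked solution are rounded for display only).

[NMP call K=98.91]
σ√T = 0.2815·√2.1022 = 0.408146
d₁ = (ln(S/K) + (r+σ²/2)T) / (σ√T) = (ln(78.84/98.91) + (0.0424+0.2815²/2)·2.1022) / 0.408146 = (-0.226790 + 0.172425) / 0.408146 = -0.133200
d₂ = d₁ − σ√T = -0.133200 − 0.408146 = -0.541346
e^{−rT} = 0.914724
N(d₁) = 0.447018,  N(d₂) = 0.294135
price = S·N(d₁) − K·e^{−rT}·N(d₂) = 35.242866 − 26.611919 = 8.630947
[GHJ put K=290.68]
σ√T = 0.3563·√2.1815 = 0.526252
d₁ = (ln(S/K) + (r+σ²/2)T) / (σ√T) = (ln(244.01/290.68) + (0.0424+0.3563²/2)·2.1815) / 0.526252 = (-0.175014 + 0.230966) / 0.526252 = 0.106322
d₂ = d₁ − σ√T = 0.106322 − 0.526252 = -0.419929
e^{−rT} = 0.911653
N(−d₁) = 0.457663,  N(−d₂) = 0.662732
price = K·e^{−rT}·N(−d₂) − S·N(−d₁) = 175.623428 − 111.674446 = 63.948982

price(NMP call K=98.91) = 8.630947
price(GHJ put K=290.68) = 63.948982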